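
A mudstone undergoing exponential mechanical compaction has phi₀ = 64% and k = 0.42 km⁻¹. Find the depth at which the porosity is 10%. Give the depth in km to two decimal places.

Invert Athy's law: Z = ln(phi₀/phi) / k
Z = ln(0.64/0.1) / 0.42 = ln(6.4) / 0.42 = 1.8563 / 0.42 = 4.420 km

4.42 km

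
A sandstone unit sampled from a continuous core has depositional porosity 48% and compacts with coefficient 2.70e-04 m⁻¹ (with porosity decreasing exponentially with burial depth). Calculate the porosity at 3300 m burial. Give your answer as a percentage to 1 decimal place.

Working in km (1 km = 1000 m; β in km⁻¹ = β in m⁻¹ × 1000):
φ = φ₀·exp(−β·d) = 0.48 × exp(−0.27 × 3.3) = 0.48 × exp(−0.891)
  = 0.48 × 0.4102 = 0.1969

19.7%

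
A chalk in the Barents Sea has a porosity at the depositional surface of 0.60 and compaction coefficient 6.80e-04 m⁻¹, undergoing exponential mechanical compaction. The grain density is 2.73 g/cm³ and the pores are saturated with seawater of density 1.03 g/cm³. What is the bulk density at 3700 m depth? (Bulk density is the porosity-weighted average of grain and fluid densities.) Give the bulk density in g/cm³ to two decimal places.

Working in km (1 km = 1000 m; k in km⁻¹ = k in m⁻¹ × 1000):
Porosity at depth: phi = 0.6·exp(−0.68×3.7) = 0.6×0.0808 = 0.0485
Bulk density: ρ_b = (1−phi)ρ_g + phi·ρ_f = 0.9515×2.73 + 0.0485×1.03
       = 2.598 + 0.050 = 2.648 g/cm³

2.65 g/cm³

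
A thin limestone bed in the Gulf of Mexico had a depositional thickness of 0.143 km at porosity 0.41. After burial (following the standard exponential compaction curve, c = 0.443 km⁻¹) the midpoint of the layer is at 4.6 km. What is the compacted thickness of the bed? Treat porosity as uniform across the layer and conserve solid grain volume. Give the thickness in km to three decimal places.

Porosity at 4.6 km: phi = 0.41·exp(−0.443×4.6) = 0.0534
Solid-volume conservation: h(1−phi) = h₀(1−phi₀) ⇒ h = h₀·(1−phi₀)/(1−phi)
h = 0.143 × (1 − 0.41)/(1 − 0.0534) = 0.143 × 0.6233 = 0.0891 km

0.089 km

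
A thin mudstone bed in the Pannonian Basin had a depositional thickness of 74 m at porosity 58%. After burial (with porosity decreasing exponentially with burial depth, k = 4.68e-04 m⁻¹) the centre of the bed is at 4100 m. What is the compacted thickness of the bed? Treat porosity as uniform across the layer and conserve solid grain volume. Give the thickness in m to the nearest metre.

Working in km (1 km = 1000 m; k in km⁻¹ = k in m⁻¹ × 1000):
Porosity at 4.1 km: φ = 0.58·exp(−0.468×4.1) = 0.0851
Solid-volume conservation: h(1−φ) = h₀(1−φ₀) ⇒ h = h₀·(1−φ₀)/(1−φ)
h = 0.074 × (1 − 0.58)/(1 − 0.0851) = 0.074 × 0.4591 = 0.0340 km

34 m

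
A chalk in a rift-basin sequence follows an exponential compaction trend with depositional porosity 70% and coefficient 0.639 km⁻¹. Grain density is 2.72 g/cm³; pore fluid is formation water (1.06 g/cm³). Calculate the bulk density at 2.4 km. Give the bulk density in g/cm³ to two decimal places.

2.47 g/cm³

Porosity at depth: n = 0.7·exp(−0.639×2.4) = 0.7×0.2158 = 0.1510
Bulk density: ρ_b = (1−n)ρ_g + n·ρ_f = 0.8490×2.72 + 0.1510×1.06
       = 2.309 + 0.160 = 2.469 g/cm³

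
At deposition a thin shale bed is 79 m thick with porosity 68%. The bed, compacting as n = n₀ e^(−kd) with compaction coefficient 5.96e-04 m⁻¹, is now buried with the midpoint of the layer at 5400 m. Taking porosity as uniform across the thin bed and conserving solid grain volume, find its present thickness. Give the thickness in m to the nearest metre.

26 m

Working in km (1 km = 1000 m; k in km⁻¹ = k in m⁻¹ × 1000):
Porosity at 5.4 km: n = 0.68·exp(−0.596×5.4) = 0.0272
Solid-volume conservation: h(1−n) = h₀(1−n₀) ⇒ h = h₀·(1−n₀)/(1−n)
h = 0.079 × (1 − 0.68)/(1 − 0.0272) = 0.079 × 0.3290 = 0.0260 km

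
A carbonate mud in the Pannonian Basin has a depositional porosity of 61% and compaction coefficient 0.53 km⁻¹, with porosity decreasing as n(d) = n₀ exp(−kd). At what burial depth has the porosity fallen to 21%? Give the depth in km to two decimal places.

2.01 km

Invert Athy's law: d = ln(n₀/n) / k
d = ln(0.61/0.21) / 0.53 = ln(2.905) / 0.53 = 1.0664 / 0.53 = 2.012 km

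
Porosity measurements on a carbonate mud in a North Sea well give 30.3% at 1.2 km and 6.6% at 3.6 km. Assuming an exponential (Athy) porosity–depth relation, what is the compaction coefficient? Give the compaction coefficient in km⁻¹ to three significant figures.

0.635 km⁻¹

Athy: phi(d) = phi₀ e^(−βd) ⇒ phi₁/phi₂ = e^{β(d₂−d₁)} ⇒ β = ln(phi₁/phi₂)/(d₂−d₁)
β = ln(0.303/0.066) / (3.6 − 1.2) = ln(4.591) / 2.4 = 1.5241 / 2.4 = 0.635 km⁻¹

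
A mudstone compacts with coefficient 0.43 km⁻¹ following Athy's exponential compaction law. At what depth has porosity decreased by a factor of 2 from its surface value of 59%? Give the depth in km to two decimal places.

φ/φ₀ = 1/2 ⇒ exp(−β·d) = 1/2 ⇒ d = ln(2) / β
d = 0.6931 / 0.43 = 1.612 km

1.61 km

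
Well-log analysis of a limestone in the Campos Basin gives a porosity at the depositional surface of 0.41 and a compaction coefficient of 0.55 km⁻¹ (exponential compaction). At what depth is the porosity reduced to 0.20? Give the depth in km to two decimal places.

Invert Athy's law: z = ln(n₀/n) / k
z = ln(0.41/0.2) / 0.55 = ln(2.05) / 0.55 = 0.7178 / 0.55 = 1.305 km

1.31 km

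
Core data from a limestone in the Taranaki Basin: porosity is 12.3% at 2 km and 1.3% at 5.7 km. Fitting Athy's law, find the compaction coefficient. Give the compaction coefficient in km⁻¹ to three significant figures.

0.607 km⁻¹

Athy: φ(d) = φ₀ e^(−βd) ⇒ φ₁/φ₂ = e^{β(d₂−d₁)} ⇒ β = ln(φ₁/φ₂)/(d₂−d₁)
β = ln(0.123/0.013) / (5.7 − 2) = ln(9.462) / 3.7 = 2.2472 / 3.7 = 0.6074 km⁻¹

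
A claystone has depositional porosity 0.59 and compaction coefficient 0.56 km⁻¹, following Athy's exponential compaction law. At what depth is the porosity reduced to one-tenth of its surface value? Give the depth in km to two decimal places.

4.11 km

phi/phi₀ = 1/10 ⇒ exp(−β·d) = 1/10 ⇒ d = ln(10) / β
d = 2.3026 / 0.56 = 4.112 km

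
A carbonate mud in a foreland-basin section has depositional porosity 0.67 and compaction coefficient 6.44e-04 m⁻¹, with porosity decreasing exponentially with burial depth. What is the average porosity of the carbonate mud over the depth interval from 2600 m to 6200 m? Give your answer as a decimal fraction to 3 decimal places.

0.049

Working in km (1 km = 1000 m; c in km⁻¹ = c in m⁻¹ × 1000):
⟨phi⟩ = (1/(Z₂−Z₁)) ∫ phi₀ e^(−cZ) dZ = phi₀·(e^(−c·Z₁) − e^(−c·Z₂)) / (c·(Z₂−Z₁))
e^(−0.644×2.6) = 0.1874; e^(−0.644×6.2) = 0.0184
⟨phi⟩ = 0.67 × (0.1874 − 0.0184) / (0.644 × 3.6) = 0.67 × 0.0729 = 0.0488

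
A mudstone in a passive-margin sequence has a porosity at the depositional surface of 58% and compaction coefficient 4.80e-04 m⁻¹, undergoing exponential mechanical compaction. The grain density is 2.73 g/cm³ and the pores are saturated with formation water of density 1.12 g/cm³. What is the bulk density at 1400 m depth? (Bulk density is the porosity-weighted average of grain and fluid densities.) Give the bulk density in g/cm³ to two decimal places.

2.25 g/cm³

Working in km (1 km = 1000 m; k in km⁻¹ = k in m⁻¹ × 1000):
Porosity at depth: phi = 0.58·exp(−0.48×1.4) = 0.58×0.5107 = 0.2962
Bulk density: ρ_b = (1−phi)ρ_g + phi·ρ_f = 0.7038×2.73 + 0.2962×1.12
       = 1.921 + 0.332 = 2.253 g/cm³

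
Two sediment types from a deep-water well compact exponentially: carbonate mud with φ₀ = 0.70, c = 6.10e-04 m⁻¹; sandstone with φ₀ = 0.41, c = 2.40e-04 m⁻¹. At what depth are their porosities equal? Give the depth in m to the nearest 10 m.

Working in km (1 km = 1000 m; c in km⁻¹ = c in m⁻¹ × 1000):
Set φ₀ₐ e^(−cₐd) = φ₀ᵦ e^(−cᵦd) ⇒ ln(φ₀ₐ/φ₀ᵦ) = (cₐ − cᵦ)·d
d = ln(0.7/0.41) / (0.61 − 0.24) = 0.5349 / 0.37 = 1.446 km

1450 m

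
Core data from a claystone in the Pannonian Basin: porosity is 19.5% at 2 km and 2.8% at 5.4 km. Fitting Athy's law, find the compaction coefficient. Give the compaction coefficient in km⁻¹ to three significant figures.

Athy: phi(Z) = phi₀ e^(−βZ) ⇒ phi₁/phi₂ = e^{β(Z₂−Z₁)} ⇒ β = ln(phi₁/phi₂)/(Z₂−Z₁)
β = ln(0.195/0.028) / (5.4 − 2) = ln(6.964) / 3.4 = 1.9408 / 3.4 = 0.5708 km⁻¹

0.571 km⁻¹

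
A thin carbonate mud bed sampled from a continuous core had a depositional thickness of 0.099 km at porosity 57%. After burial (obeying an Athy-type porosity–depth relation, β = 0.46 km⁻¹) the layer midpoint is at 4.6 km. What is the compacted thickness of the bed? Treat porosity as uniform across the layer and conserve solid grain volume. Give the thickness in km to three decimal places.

0.046 km

Porosity at 4.6 km: φ = 0.57·exp(−0.46×4.6) = 0.0687
Solid-volume conservation: h(1−φ) = h₀(1−φ₀) ⇒ h = h₀·(1−φ₀)/(1−φ)
h = 0.099 × (1 − 0.57)/(1 − 0.0687) = 0.099 × 0.4617 = 0.0457 km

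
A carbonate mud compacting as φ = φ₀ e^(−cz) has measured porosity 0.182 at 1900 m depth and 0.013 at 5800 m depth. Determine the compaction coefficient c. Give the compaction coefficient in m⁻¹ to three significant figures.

Working in km (1 km = 1000 m; c in km⁻¹ = c in m⁻¹ × 1000):
Athy: φ(z) = φ₀ e^(−cz) ⇒ φ₁/φ₂ = e^{c(z₂−z₁)} ⇒ c = ln(φ₁/φ₂)/(z₂−z₁)
c = ln(0.182/0.013) / (5.8 − 1.9) = ln(14) / 3.9 = 2.6391 / 3.9 = 0.6767 km⁻¹

0.000677 m⁻¹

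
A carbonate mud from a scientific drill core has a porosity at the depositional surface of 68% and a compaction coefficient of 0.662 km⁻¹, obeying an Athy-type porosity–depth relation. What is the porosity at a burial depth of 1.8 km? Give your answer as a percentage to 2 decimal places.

phi = phi₀·exp(−c·d) = 0.68 × exp(−0.662 × 1.8) = 0.68 × exp(−1.192)
  = 0.68 × 0.3037 = 0.2065

20.65%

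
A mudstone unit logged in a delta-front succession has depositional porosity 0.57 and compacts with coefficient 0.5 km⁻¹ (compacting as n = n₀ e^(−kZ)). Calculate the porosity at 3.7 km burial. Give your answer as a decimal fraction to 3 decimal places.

0.090

n = n₀·exp(−k·Z) = 0.57 × exp(−0.5 × 3.7) = 0.57 × exp(−1.85)
  = 0.57 × 0.1572 = 0.0896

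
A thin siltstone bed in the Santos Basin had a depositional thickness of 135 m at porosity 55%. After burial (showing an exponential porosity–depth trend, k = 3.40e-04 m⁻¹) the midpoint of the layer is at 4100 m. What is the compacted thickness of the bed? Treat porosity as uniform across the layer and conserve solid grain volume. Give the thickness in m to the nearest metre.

Working in km (1 km = 1000 m; k in km⁻¹ = k in m⁻¹ × 1000):
Porosity at 4.1 km: n = 0.55·exp(−0.34×4.1) = 0.1364
Solid-volume conservation: h(1−n) = h₀(1−n₀) ⇒ h = h₀·(1−n₀)/(1−n)
h = 0.135 × (1 − 0.55)/(1 − 0.1364) = 0.135 × 0.5211 = 0.0703 km

70 m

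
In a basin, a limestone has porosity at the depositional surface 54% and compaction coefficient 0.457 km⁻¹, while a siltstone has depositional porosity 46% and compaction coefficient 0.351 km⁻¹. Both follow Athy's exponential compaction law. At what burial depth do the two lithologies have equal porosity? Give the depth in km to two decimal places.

Set phi₀ₐ e^(−kₐZ) = phi₀ᵦ e^(−kᵦZ) ⇒ ln(phi₀ₐ/phi₀ᵦ) = (kₐ − kᵦ)·Z
Z = ln(0.54/0.46) / (0.457 − 0.351) = 0.1603 / 0.106 = 1.513 km

1.51 km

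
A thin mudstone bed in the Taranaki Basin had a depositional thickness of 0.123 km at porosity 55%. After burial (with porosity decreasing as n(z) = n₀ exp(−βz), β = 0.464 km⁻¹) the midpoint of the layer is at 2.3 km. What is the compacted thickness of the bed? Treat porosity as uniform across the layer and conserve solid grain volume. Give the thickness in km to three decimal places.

Porosity at 2.3 km: n = 0.55·exp(−0.464×2.3) = 0.1892
Solid-volume conservation: h(1−n) = h₀(1−n₀) ⇒ h = h₀·(1−n₀)/(1−n)
h = 0.123 × (1 − 0.55)/(1 − 0.1892) = 0.123 × 0.5550 = 0.0683 km

0.068 km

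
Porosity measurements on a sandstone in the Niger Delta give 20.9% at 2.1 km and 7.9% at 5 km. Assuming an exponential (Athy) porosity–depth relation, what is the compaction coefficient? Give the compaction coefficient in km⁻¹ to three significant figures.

Athy: φ(d) = φ₀ e^(−kd) ⇒ φ₁/φ₂ = e^{k(d₂−d₁)} ⇒ k = ln(φ₁/φ₂)/(d₂−d₁)
k = ln(0.209/0.079) / (5 − 2.1) = ln(2.646) / 2.9 = 0.9729 / 2.9 = 0.3355 km⁻¹

0.335 km⁻¹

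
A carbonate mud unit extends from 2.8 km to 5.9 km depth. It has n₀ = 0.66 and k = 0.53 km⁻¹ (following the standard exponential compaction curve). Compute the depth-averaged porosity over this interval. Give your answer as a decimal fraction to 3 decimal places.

⟨n⟩ = (1/(d₂−d₁)) ∫ n₀ e^(−kd) dd = n₀·(e^(−k·d₁) − e^(−k·d₂)) / (k·(d₂−d₁))
e^(−0.53×2.8) = 0.2267; e^(−0.53×5.9) = 0.0438
⟨n⟩ = 0.66 × (0.2267 − 0.0438) / (0.53 × 3.1) = 0.66 × 0.1113 = 0.0735

0.073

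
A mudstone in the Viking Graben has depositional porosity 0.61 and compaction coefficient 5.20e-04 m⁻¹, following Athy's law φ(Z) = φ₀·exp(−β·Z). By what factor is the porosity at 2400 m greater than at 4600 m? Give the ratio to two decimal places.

Working in km (1 km = 1000 m; β in km⁻¹ = β in m⁻¹ × 1000):
φ(Z₁)/φ(Z₂) = e^(−β·Z₁)/e^(−β·Z₂) = e^{β(Z₂−Z₁)}
= exp(0.52 × 2.2) = exp(1.144) = 3.1393

3.14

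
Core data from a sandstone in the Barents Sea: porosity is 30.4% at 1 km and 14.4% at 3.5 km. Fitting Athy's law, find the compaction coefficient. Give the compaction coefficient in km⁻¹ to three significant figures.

Athy: n(z) = n₀ e^(−βz) ⇒ n₁/n₂ = e^{β(z₂−z₁)} ⇒ β = ln(n₁/n₂)/(z₂−z₁)
β = ln(0.304/0.144) / (3.5 − 1) = ln(2.111) / 2.5 = 0.7472 / 2.5 = 0.2989 km⁻¹

0.299 km⁻¹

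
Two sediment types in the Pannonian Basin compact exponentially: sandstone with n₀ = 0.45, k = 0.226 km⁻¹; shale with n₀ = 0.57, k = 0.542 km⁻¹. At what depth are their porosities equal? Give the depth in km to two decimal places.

0.75 km

Set n₀ₐ e^(−kₐd) = n₀ᵦ e^(−kᵦd) ⇒ ln(n₀ₐ/n₀ᵦ) = (kₐ − kᵦ)·d
d = ln(0.45/0.57) / (0.226 − 0.542) = -0.2364 / -0.316 = 0.748 km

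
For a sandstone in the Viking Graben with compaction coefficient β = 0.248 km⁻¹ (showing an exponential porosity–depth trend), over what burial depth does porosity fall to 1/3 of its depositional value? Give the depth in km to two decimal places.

phi/phi₀ = 1/3 ⇒ exp(−β·Z) = 1/3 ⇒ Z = ln(3) / β
Z = 1.0986 / 0.248 = 4.430 km

4.43 km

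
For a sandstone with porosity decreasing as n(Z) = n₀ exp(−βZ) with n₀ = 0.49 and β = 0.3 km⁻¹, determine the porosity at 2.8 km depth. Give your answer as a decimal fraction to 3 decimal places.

0.212

n = n₀·exp(−β·Z) = 0.49 × exp(−0.3 × 2.8) = 0.49 × exp(−0.84)
  = 0.49 × 0.4317 = 0.2115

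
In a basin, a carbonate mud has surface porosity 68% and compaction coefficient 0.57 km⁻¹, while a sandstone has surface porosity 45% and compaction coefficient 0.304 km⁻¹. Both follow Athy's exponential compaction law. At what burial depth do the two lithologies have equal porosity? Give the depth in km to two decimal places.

1.55 km

Set n₀ₐ e^(−cₐZ) = n₀ᵦ e^(−cᵦZ) ⇒ ln(n₀ₐ/n₀ᵦ) = (cₐ − cᵦ)·Z
Z = ln(0.68/0.45) / (0.57 − 0.304) = 0.4128 / 0.266 = 1.552 km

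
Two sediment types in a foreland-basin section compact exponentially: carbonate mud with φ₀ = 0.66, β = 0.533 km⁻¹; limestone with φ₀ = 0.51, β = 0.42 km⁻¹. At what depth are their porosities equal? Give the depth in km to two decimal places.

2.28 km

Set φ₀ₐ e^(−βₐZ) = φ₀ᵦ e^(−βᵦZ) ⇒ ln(φ₀ₐ/φ₀ᵦ) = (βₐ − βᵦ)·Z
Z = ln(0.66/0.51) / (0.533 − 0.42) = 0.2578 / 0.113 = 2.282 km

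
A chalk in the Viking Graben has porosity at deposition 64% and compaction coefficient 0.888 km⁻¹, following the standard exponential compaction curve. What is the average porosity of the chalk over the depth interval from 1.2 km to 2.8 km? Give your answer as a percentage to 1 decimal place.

11.8%

⟨n⟩ = (1/(d₂−d₁)) ∫ n₀ e^(−cd) dd = n₀·(e^(−c·d₁) − e^(−c·d₂)) / (c·(d₂−d₁))
e^(−0.888×1.2) = 0.3445; e^(−0.888×2.8) = 0.0832
⟨n⟩ = 0.64 × (0.3445 − 0.0832) / (0.888 × 1.6) = 0.64 × 0.1839 = 0.1177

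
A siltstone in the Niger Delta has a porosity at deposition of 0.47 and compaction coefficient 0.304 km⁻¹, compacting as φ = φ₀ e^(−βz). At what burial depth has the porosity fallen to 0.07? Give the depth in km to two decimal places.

Invert Athy's law: z = ln(φ₀/φ) / β
z = ln(0.47/0.07) / 0.304 = ln(6.714) / 0.304 = 1.9042 / 0.304 = 6.264 km

6.26 km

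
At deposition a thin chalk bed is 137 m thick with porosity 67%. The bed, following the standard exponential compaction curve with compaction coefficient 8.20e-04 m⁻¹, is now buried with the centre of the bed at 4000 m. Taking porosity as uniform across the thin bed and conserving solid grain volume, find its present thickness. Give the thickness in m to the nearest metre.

Working in km (1 km = 1000 m; k in km⁻¹ = k in m⁻¹ × 1000):
Porosity at 4 km: n = 0.67·exp(−0.82×4) = 0.0252
Solid-volume conservation: h(1−n) = h₀(1−n₀) ⇒ h = h₀·(1−n₀)/(1−n)
h = 0.137 × (1 − 0.67)/(1 − 0.0252) = 0.137 × 0.3385 = 0.0464 km

46 m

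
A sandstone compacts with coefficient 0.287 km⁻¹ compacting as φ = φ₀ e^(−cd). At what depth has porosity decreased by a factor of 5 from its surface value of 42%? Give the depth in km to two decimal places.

φ/φ₀ = 1/5 ⇒ exp(−c·d) = 1/5 ⇒ d = ln(5) / c
d = 1.6094 / 0.287 = 5.608 km

5.61 km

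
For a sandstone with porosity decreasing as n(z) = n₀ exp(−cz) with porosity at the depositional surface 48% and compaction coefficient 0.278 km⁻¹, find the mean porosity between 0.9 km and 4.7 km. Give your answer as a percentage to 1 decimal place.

⟨n⟩ = (1/(z₂−z₁)) ∫ n₀ e^(−cz) dz = n₀·(e^(−c·z₁) − e^(−c·z₂)) / (c·(z₂−z₁))
e^(−0.278×0.9) = 0.7786; e^(−0.278×4.7) = 0.2707
⟨n⟩ = 0.48 × (0.7786 − 0.2707) / (0.278 × 3.8) = 0.48 × 0.4808 = 0.2308

23.1%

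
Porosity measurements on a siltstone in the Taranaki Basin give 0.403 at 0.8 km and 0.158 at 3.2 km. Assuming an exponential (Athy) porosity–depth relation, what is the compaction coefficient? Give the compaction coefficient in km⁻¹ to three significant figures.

0.390 km⁻¹

Athy: phi(Z) = phi₀ e^(−kZ) ⇒ phi₁/phi₂ = e^{k(Z₂−Z₁)} ⇒ k = ln(phi₁/phi₂)/(Z₂−Z₁)
k = ln(0.403/0.158) / (3.2 − 0.8) = ln(2.551) / 2.4 = 0.9363 / 2.4 = 0.3901 km⁻¹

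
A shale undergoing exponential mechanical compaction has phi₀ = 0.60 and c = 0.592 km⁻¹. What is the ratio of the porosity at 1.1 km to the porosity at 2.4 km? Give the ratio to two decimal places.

2.16

phi(z₁)/phi(z₂) = e^(−c·z₁)/e^(−c·z₂) = e^{c(z₂−z₁)}
= exp(0.592 × 1.3) = exp(0.7696) = 2.1589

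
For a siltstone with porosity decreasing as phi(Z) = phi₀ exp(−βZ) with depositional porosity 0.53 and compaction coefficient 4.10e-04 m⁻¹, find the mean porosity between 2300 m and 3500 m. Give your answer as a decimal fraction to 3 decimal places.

Working in km (1 km = 1000 m; β in km⁻¹ = β in m⁻¹ × 1000):
⟨phi⟩ = (1/(Z₂−Z₁)) ∫ phi₀ e^(−βZ) dZ = phi₀·(e^(−β·Z₁) − e^(−β·Z₂)) / (β·(Z₂−Z₁))
e^(−0.41×2.3) = 0.3895; e^(−0.41×3.5) = 0.2381
⟨phi⟩ = 0.53 × (0.3895 − 0.2381) / (0.41 × 1.2) = 0.53 × 0.3076 = 0.1630

0.163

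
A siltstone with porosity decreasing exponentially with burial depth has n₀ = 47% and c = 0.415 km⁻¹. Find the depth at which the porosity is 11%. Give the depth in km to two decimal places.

Invert Athy's law: z = ln(n₀/n) / c
z = ln(0.47/0.11) / 0.415 = ln(4.273) / 0.415 = 1.4523 / 0.415 = 3.499 km

3.50 km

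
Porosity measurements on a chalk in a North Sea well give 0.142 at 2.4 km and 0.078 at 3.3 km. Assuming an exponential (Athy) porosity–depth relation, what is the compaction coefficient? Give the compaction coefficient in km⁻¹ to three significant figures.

Athy: φ(Z) = φ₀ e^(−cZ) ⇒ φ₁/φ₂ = e^{c(Z₂−Z₁)} ⇒ c = ln(φ₁/φ₂)/(Z₂−Z₁)
c = ln(0.142/0.078) / (3.3 − 2.4) = ln(1.821) / 0.9 = 0.5991 / 0.9 = 0.6657 km⁻¹

0.666 km⁻¹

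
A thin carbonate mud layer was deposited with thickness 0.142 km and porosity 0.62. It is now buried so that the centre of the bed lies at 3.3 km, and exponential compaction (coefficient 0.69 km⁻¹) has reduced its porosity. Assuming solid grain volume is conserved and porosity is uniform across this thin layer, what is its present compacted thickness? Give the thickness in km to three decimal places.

0.058 km

Porosity at 3.3 km: φ = 0.62·exp(−0.69×3.3) = 0.0636
Solid-volume conservation: h(1−φ) = h₀(1−φ₀) ⇒ h = h₀·(1−φ₀)/(1−φ)
h = 0.142 × (1 − 0.62)/(1 − 0.0636) = 0.142 × 0.4058 = 0.0576 km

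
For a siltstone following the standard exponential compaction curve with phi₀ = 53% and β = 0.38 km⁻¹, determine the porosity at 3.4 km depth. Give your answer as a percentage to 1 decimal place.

phi = phi₀·exp(−β·d) = 0.53 × exp(−0.38 × 3.4) = 0.53 × exp(−1.292)
  = 0.53 × 0.2747 = 0.1456

14.6%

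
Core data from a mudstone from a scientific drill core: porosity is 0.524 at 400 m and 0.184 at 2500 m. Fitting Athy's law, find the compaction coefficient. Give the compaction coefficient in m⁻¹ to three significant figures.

Working in km (1 km = 1000 m; c in km⁻¹ = c in m⁻¹ × 1000):
Athy: φ(Z) = φ₀ e^(−cZ) ⇒ φ₁/φ₂ = e^{c(Z₂−Z₁)} ⇒ c = ln(φ₁/φ₂)/(Z₂−Z₁)
c = ln(0.524/0.184) / (2.5 − 0.4) = ln(2.848) / 2.1 = 1.0466 / 2.1 = 0.4984 km⁻¹

0.000498 m⁻¹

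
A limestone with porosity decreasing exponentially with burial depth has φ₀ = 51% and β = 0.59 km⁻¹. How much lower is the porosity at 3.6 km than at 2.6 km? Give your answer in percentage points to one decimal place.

φ(2.6) = 0.51·e^(−0.59×2.6) = 0.1100
φ(3.6) = 0.51·e^(−0.59×3.6) = 0.0610
Δφ = 0.1100 − 0.0610 = 0.0490

4.9 percentage points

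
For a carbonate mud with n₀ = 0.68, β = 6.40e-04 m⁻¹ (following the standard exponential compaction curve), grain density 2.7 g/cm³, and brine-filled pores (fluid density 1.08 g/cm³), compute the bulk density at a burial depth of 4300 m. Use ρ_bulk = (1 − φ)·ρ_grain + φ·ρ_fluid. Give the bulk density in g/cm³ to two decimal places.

Working in km (1 km = 1000 m; β in km⁻¹ = β in m⁻¹ × 1000):
Porosity at depth: n = 0.68·exp(−0.64×4.3) = 0.68×0.0638 = 0.0434
Bulk density: ρ_b = (1−n)ρ_g + n·ρ_f = 0.9566×2.7 + 0.0434×1.08
       = 2.583 + 0.047 = 2.630 g/cm³

2.63 g/cm³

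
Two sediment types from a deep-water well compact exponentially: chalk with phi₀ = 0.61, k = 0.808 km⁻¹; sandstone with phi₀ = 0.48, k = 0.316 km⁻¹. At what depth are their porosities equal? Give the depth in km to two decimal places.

Set phi₀ₐ e^(−kₐd) = phi₀ᵦ e^(−kᵦd) ⇒ ln(phi₀ₐ/phi₀ᵦ) = (kₐ − kᵦ)·d
d = ln(0.61/0.48) / (0.808 − 0.316) = 0.2397 / 0.492 = 0.487 km

0.49 km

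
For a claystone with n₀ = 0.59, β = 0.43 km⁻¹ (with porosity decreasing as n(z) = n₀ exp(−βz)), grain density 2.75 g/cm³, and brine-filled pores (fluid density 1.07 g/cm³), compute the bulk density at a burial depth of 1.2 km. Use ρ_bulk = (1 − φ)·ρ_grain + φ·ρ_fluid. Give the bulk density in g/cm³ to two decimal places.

2.16 g/cm³

Porosity at depth: n = 0.59·exp(−0.43×1.2) = 0.59×0.5969 = 0.3522
Bulk density: ρ_b = (1−n)ρ_g + n·ρ_f = 0.6478×2.75 + 0.3522×1.07
       = 1.782 + 0.377 = 2.158 g/cm³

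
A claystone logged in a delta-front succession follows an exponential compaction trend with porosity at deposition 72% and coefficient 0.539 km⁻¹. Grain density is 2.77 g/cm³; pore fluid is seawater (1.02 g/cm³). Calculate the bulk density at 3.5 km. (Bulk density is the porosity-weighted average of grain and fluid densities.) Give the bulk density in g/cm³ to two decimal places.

2.58 g/cm³

Porosity at depth: phi = 0.72·exp(−0.539×3.5) = 0.72×0.1516 = 0.1092
Bulk density: ρ_b = (1−phi)ρ_g + phi·ρ_f = 0.8908×2.77 + 0.1092×1.02
       = 2.468 + 0.111 = 2.579 g/cm³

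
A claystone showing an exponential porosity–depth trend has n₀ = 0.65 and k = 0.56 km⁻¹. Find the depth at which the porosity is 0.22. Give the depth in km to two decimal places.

Invert Athy's law: d = ln(n₀/n) / k
d = ln(0.65/0.22) / 0.56 = ln(2.955) / 0.56 = 1.0833 / 0.56 = 1.935 km

1.93 km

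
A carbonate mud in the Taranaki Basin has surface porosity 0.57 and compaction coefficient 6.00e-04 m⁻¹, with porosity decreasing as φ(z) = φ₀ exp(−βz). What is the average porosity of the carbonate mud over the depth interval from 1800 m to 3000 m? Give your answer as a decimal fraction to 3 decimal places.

Working in km (1 km = 1000 m; β in km⁻¹ = β in m⁻¹ × 1000):
⟨φ⟩ = (1/(z₂−z₁)) ∫ φ₀ e^(−βz) dz = φ₀·(e^(−β·z₁) − e^(−β·z₂)) / (β·(z₂−z₁))
e^(−0.6×1.8) = 0.3396; e^(−0.6×3) = 0.1653
⟨φ⟩ = 0.57 × (0.3396 − 0.1653) / (0.6 × 1.2) = 0.57 × 0.2421 = 0.1380

0.138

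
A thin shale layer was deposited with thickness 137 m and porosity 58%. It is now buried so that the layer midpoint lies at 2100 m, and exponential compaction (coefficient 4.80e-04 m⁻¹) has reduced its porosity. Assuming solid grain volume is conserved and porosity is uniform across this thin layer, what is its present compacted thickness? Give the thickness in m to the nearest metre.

Working in km (1 km = 1000 m; k in km⁻¹ = k in m⁻¹ × 1000):
Porosity at 2.1 km: phi = 0.58·exp(−0.48×2.1) = 0.2117
Solid-volume conservation: h(1−phi) = h₀(1−phi₀) ⇒ h = h₀·(1−phi₀)/(1−phi)
h = 0.137 × (1 − 0.58)/(1 − 0.2117) = 0.137 × 0.5328 = 0.0730 km

73 m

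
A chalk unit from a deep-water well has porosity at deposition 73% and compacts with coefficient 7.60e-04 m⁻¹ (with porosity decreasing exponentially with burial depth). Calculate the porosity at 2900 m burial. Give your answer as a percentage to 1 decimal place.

8.1%

Working in km (1 km = 1000 m; β in km⁻¹ = β in m⁻¹ × 1000):
phi = phi₀·exp(−β·z) = 0.73 × exp(−0.76 × 2.9) = 0.73 × exp(−2.204)
  = 0.73 × 0.1104 = 0.0806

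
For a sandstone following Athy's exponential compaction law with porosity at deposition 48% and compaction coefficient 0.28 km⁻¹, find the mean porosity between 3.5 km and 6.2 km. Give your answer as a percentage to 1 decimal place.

⟨φ⟩ = (1/(Z₂−Z₁)) ∫ φ₀ e^(−βZ) dZ = φ₀·(e^(−β·Z₁) − e^(−β·Z₂)) / (β·(Z₂−Z₁))
e^(−0.28×3.5) = 0.3753; e^(−0.28×6.2) = 0.1762
⟨φ⟩ = 0.48 × (0.3753 − 0.1762) / (0.28 × 2.7) = 0.48 × 0.2633 = 0.1264

12.6%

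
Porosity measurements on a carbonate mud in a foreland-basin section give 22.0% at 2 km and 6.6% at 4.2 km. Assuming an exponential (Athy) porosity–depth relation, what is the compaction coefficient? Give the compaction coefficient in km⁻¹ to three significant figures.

Athy: n(Z) = n₀ e^(−βZ) ⇒ n₁/n₂ = e^{β(Z₂−Z₁)} ⇒ β = ln(n₁/n₂)/(Z₂−Z₁)
β = ln(0.22/0.066) / (4.2 − 2) = ln(3.333) / 2.2 = 1.2040 / 2.2 = 0.5473 km⁻¹

0.547 km⁻¹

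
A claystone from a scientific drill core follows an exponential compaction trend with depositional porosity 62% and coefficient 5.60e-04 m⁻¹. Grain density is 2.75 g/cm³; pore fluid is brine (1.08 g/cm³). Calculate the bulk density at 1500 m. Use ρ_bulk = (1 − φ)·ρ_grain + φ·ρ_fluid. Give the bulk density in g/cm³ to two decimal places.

2.30 g/cm³

Working in km (1 km = 1000 m; c in km⁻¹ = c in m⁻¹ × 1000):
Porosity at depth: φ = 0.62·exp(−0.56×1.5) = 0.62×0.4317 = 0.2677
Bulk density: ρ_b = (1−φ)ρ_g + φ·ρ_f = 0.7323×2.75 + 0.2677×1.08
       = 2.014 + 0.289 = 2.303 g/cm³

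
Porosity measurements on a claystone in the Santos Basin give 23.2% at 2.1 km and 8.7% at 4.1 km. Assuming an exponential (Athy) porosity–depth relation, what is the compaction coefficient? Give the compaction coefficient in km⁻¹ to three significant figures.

Athy: φ(Z) = φ₀ e^(−cZ) ⇒ φ₁/φ₂ = e^{c(Z₂−Z₁)} ⇒ c = ln(φ₁/φ₂)/(Z₂−Z₁)
c = ln(0.232/0.087) / (4.1 − 2.1) = ln(2.667) / 2 = 0.9808 / 2 = 0.4904 km⁻¹

0.490 km⁻¹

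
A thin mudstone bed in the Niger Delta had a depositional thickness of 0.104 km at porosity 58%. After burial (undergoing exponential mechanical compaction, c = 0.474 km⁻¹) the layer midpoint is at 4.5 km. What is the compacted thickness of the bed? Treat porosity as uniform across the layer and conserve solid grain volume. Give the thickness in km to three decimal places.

Porosity at 4.5 km: n = 0.58·exp(−0.474×4.5) = 0.0687
Solid-volume conservation: h(1−n) = h₀(1−n₀) ⇒ h = h₀·(1−n₀)/(1−n)
h = 0.104 × (1 − 0.58)/(1 − 0.0687) = 0.104 × 0.4510 = 0.0469 km

0.047 km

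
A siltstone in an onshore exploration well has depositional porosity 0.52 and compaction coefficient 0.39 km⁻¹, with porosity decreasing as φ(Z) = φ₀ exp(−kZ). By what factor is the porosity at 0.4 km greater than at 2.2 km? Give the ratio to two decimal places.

φ(Z₁)/φ(Z₂) = e^(−k·Z₁)/e^(−k·Z₂) = e^{k(Z₂−Z₁)}
= exp(0.39 × 1.8) = exp(0.702) = 2.0178

2.02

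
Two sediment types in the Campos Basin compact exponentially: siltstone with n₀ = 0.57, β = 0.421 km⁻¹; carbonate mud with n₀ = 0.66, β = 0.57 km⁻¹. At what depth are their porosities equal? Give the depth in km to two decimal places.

Set n₀ₐ e^(−βₐd) = n₀ᵦ e^(−βᵦd) ⇒ ln(n₀ₐ/n₀ᵦ) = (βₐ − βᵦ)·d
d = ln(0.57/0.66) / (0.421 − 0.57) = -0.1466 / -0.149 = 0.984 km

0.98 km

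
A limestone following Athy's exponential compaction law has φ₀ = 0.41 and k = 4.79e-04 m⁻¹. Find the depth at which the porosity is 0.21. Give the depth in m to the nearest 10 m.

1400 m

Working in km (1 km = 1000 m; k in km⁻¹ = k in m⁻¹ × 1000):
Invert Athy's law: z = ln(φ₀/φ) / k
z = ln(0.41/0.21) / 0.479 = ln(1.952) / 0.479 = 0.6690 / 0.479 = 1.397 km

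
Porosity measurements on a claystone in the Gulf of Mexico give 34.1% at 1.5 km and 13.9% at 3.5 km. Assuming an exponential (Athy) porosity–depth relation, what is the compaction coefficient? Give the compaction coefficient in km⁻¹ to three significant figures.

Athy: φ(z) = φ₀ e^(−kz) ⇒ φ₁/φ₂ = e^{k(z₂−z₁)} ⇒ k = ln(φ₁/φ₂)/(z₂−z₁)
k = ln(0.341/0.139) / (3.5 − 1.5) = ln(2.453) / 2 = 0.8974 / 2 = 0.4487 km⁻¹

0.449 km⁻¹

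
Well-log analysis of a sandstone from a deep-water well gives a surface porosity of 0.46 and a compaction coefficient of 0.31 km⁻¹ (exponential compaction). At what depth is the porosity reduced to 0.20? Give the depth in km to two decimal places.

Invert Athy's law: d = ln(phi₀/phi) / β
d = ln(0.46/0.2) / 0.31 = ln(2.3) / 0.31 = 0.8329 / 0.31 = 2.687 km

2.69 km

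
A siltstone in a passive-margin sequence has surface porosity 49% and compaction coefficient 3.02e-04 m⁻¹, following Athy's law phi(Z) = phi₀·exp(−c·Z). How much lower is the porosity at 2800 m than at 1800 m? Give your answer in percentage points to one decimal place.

Working in km (1 km = 1000 m; c in km⁻¹ = c in m⁻¹ × 1000):
phi(1.8) = 0.49·e^(−0.302×1.8) = 0.2845
phi(2.8) = 0.49·e^(−0.302×2.8) = 0.2104
Δphi = 0.2845 − 0.2104 = 0.0742

7.4 percentage points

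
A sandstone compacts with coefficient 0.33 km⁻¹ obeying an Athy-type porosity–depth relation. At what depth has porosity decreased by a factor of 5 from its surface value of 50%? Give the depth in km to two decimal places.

phi/phi₀ = 1/5 ⇒ exp(−k·Z) = 1/5 ⇒ Z = ln(5) / k
Z = 1.6094 / 0.33 = 4.877 km

4.88 km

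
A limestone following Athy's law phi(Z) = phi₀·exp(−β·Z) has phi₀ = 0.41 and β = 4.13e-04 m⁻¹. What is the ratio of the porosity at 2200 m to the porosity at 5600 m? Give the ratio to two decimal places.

Working in km (1 km = 1000 m; β in km⁻¹ = β in m⁻¹ × 1000):
phi(Z₁)/phi(Z₂) = e^(−β·Z₁)/e^(−β·Z₂) = e^{β(Z₂−Z₁)}
= exp(0.413 × 3.4) = exp(1.404) = 4.0723

4.07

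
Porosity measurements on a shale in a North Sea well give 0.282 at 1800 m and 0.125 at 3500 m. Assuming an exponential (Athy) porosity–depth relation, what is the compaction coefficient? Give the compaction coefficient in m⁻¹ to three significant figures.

Working in km (1 km = 1000 m; c in km⁻¹ = c in m⁻¹ × 1000):
Athy: n(Z) = n₀ e^(−cZ) ⇒ n₁/n₂ = e^{c(Z₂−Z₁)} ⇒ c = ln(n₁/n₂)/(Z₂−Z₁)
c = ln(0.282/0.125) / (3.5 − 1.8) = ln(2.256) / 1.7 = 0.8136 / 1.7 = 0.4786 km⁻¹

0.000479 m⁻¹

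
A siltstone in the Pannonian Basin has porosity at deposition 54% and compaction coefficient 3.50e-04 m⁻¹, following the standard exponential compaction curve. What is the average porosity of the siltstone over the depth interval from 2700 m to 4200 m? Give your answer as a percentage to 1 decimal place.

Working in km (1 km = 1000 m; k in km⁻¹ = k in m⁻¹ × 1000):
⟨phi⟩ = (1/(Z₂−Z₁)) ∫ phi₀ e^(−kZ) dZ = phi₀·(e^(−k·Z₁) − e^(−k·Z₂)) / (k·(Z₂−Z₁))
e^(−0.35×2.7) = 0.3887; e^(−0.35×4.2) = 0.2299
⟨phi⟩ = 0.54 × (0.3887 − 0.2299) / (0.35 × 1.5) = 0.54 × 0.3024 = 0.1633

16.3%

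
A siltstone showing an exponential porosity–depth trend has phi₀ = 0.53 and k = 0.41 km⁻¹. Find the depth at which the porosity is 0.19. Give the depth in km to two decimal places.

Invert Athy's law: d = ln(phi₀/phi) / k
d = ln(0.53/0.19) / 0.41 = ln(2.789) / 0.41 = 1.0259 / 0.41 = 2.502 km

2.50 km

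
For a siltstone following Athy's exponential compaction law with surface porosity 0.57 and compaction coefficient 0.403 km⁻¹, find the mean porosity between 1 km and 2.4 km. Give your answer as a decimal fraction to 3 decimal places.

⟨phi⟩ = (1/(Z₂−Z₁)) ∫ phi₀ e^(−βZ) dZ = phi₀·(e^(−β·Z₁) − e^(−β·Z₂)) / (β·(Z₂−Z₁))
e^(−0.403×1) = 0.6683; e^(−0.403×2.4) = 0.3801
⟨phi⟩ = 0.57 × (0.6683 − 0.3801) / (0.403 × 1.4) = 0.57 × 0.5108 = 0.2911

0.291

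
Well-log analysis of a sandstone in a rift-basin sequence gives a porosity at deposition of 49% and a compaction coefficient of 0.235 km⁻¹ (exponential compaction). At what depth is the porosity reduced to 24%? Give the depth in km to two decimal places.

Invert Athy's law: z = ln(phi₀/phi) / k
z = ln(0.49/0.24) / 0.235 = ln(2.042) / 0.235 = 0.7138 / 0.235 = 3.037 km

3.04 km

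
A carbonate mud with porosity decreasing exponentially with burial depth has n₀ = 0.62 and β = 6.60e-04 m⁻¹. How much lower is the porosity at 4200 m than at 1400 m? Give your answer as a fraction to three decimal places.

Working in km (1 km = 1000 m; β in km⁻¹ = β in m⁻¹ × 1000):
n(1.4) = 0.62·e^(−0.66×1.4) = 0.2461
n(4.2) = 0.62·e^(−0.66×4.2) = 0.0388
Δn = 0.2461 − 0.0388 = 0.2073

0.207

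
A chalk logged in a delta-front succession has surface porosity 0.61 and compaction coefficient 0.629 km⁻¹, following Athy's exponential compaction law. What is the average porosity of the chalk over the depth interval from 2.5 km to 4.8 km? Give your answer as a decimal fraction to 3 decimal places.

0.067

⟨n⟩ = (1/(d₂−d₁)) ∫ n₀ e^(−kd) dd = n₀·(e^(−k·d₁) − e^(−k·d₂)) / (k·(d₂−d₁))
e^(−0.629×2.5) = 0.2075; e^(−0.629×4.8) = 0.0488
⟨n⟩ = 0.61 × (0.2075 − 0.0488) / (0.629 × 2.3) = 0.61 × 0.1097 = 0.0669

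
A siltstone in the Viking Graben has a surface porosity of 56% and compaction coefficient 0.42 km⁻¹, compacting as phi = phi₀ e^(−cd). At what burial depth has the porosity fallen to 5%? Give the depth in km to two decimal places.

5.75 km

Invert Athy's law: d = ln(phi₀/phi) / c
d = ln(0.56/0.05) / 0.42 = ln(11.2) / 0.42 = 2.4159 / 0.42 = 5.752 km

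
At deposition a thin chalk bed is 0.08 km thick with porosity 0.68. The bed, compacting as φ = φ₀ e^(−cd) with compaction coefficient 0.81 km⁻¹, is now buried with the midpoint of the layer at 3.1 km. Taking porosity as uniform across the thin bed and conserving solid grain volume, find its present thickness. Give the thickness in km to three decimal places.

0.027 km

Porosity at 3.1 km: φ = 0.68·exp(−0.81×3.1) = 0.0552
Solid-volume conservation: h(1−φ) = h₀(1−φ₀) ⇒ h = h₀·(1−φ₀)/(1−φ)
h = 0.08 × (1 − 0.68)/(1 − 0.0552) = 0.08 × 0.3387 = 0.0271 km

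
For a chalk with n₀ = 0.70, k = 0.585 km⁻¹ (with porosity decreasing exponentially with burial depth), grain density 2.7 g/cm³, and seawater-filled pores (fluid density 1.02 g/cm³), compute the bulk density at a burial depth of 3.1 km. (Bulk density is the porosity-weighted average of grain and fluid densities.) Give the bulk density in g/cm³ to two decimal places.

Porosity at depth: n = 0.7·exp(−0.585×3.1) = 0.7×0.1631 = 0.1142
Bulk density: ρ_b = (1−n)ρ_g + n·ρ_f = 0.8858×2.7 + 0.1142×1.02
       = 2.392 + 0.116 = 2.508 g/cm³

2.51 g/cm³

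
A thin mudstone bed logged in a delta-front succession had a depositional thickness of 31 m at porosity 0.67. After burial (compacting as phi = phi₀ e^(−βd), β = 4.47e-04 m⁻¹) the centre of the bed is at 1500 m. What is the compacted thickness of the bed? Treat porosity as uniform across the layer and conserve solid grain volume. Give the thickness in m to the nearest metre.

16 m

Working in km (1 km = 1000 m; β in km⁻¹ = β in m⁻¹ × 1000):
Porosity at 1.5 km: phi = 0.67·exp(−0.447×1.5) = 0.3427
Solid-volume conservation: h(1−phi) = h₀(1−phi₀) ⇒ h = h₀·(1−phi₀)/(1−phi)
h = 0.031 × (1 − 0.67)/(1 − 0.3427) = 0.031 × 0.5020 = 0.0156 km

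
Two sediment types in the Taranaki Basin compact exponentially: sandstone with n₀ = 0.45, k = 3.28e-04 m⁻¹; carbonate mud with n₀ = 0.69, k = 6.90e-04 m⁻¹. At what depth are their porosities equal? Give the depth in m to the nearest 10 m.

Working in km (1 km = 1000 m; k in km⁻¹ = k in m⁻¹ × 1000):
Set n₀ₐ e^(−kₐZ) = n₀ᵦ e^(−kᵦZ) ⇒ ln(n₀ₐ/n₀ᵦ) = (kₐ − kᵦ)·Z
Z = ln(0.45/0.69) / (0.328 − 0.69) = -0.4274 / -0.362 = 1.181 km

1180 m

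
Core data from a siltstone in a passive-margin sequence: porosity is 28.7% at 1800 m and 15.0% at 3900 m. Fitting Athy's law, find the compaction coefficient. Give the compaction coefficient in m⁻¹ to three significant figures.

Working in km (1 km = 1000 m; β in km⁻¹ = β in m⁻¹ × 1000):
Athy: n(d) = n₀ e^(−βd) ⇒ n₁/n₂ = e^{β(d₂−d₁)} ⇒ β = ln(n₁/n₂)/(d₂−d₁)
β = ln(0.287/0.15) / (3.9 − 1.8) = ln(1.913) / 2.1 = 0.6488 / 2.1 = 0.309 km⁻¹

0.000309 m⁻¹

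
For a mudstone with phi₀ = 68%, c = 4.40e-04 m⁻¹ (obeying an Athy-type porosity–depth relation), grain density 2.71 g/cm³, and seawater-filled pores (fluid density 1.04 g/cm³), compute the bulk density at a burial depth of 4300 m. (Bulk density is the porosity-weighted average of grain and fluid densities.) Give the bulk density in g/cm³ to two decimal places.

2.54 g/cm³

Working in km (1 km = 1000 m; c in km⁻¹ = c in m⁻¹ × 1000):
Porosity at depth: phi = 0.68·exp(−0.44×4.3) = 0.68×0.1508 = 0.1025
Bulk density: ρ_b = (1−phi)ρ_g + phi·ρ_f = 0.8975×2.71 + 0.1025×1.04
       = 2.432 + 0.107 = 2.539 g/cm³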